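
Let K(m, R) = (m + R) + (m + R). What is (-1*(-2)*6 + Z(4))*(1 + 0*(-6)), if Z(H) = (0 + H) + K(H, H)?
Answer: 32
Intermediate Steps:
K(m, R) = 2*R + 2*m (K(m, R) = (R + m) + (R + m) = 2*R + 2*m)
Z(H) = 5*H (Z(H) = (0 + H) + (2*H + 2*H) = H + 4*H = 5*H)
(-1*(-2)*6 + Z(4))*(1 + 0*(-6)) = (-1*(-2)*6 + 5*4)*(1 + 0*(-6)) = (2*6 + 20)*(1 + 0) = (12 + 20)*1 = 32*1 = 32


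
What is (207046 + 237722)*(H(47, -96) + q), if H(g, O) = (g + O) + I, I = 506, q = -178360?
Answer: -79125561504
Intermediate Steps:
H(g, O) = 506 + O + g (H(g, O) = (g + O) + 506 = (O + g) + 506 = 506 + O + g)
(207046 + 237722)*(H(47, -96) + q) = (207046 + 237722)*((506 - 96 + 47) - 178360) = 444768*(457 - 178360) = 444768*(-177903) = -79125561504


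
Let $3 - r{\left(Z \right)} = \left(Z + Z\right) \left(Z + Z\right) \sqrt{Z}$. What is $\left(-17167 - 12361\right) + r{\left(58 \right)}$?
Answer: $-29525 - 13456 \sqrt{58} \approx -1.32 \cdot 10^{5}$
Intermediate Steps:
$r{\left(Z \right)} = 3 - 4 Z^{\frac{5}{2}}$ ($r{\left(Z \right)} = 3 - \left(Z + Z\right) \left(Z + Z\right) \sqrt{Z} = 3 - 2 Z 2 Z \sqrt{Z} = 3 - 4 Z^{2} \sqrt{Z} = 3 - 4 Z^{\frac{5}{2}}$)
$\left(-17167 - 12361\right) + r{\left(58 \right)} = \left(-17167 - 12361\right) + \left(3 - 4 \cdot 58^{\frac{5}{2}}\right) = -29528 + \left(3 - 4 \cdot 3364 \sqrt{58}\right) = -29528 + \left(3 - 13456 \sqrt{58}\right) = -29525 - 13456 \sqrt{58}$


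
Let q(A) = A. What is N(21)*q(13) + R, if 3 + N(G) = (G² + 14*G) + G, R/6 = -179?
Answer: 8715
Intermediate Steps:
R = -1074 (R = 6*(-179) = -1074)
N(G) = -3 + G² + 15*G (N(G) = -3 + ((G² + 14*G) + G) = -3 + (G² + 15*G) = -3 + G² + 15*G)
N(21)*q(13) + R = (-3 + 21² + 15*21)*13 - 1074 = (-3 + 441 + 315)*13 - 1074 = 753*13 - 1074 = 9789 - 1074 = 8715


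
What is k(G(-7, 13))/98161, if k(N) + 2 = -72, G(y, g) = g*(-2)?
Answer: -2/2653 ≈ -0.00075386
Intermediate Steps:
G(y, g) = -2*g
k(N) = -74 (k(N) = -2 - 72 = -74)
k(G(-7, 13))/98161 = -74/98161 = -74*1/98161 = -2/2653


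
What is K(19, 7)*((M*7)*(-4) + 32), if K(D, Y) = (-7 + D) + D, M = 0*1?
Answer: 992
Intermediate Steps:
M = 0
K(D, Y) = -7 + 2*D
K(19, 7)*((M*7)*(-4) + 32) = (-7 + 2*19)*((0*7)*(-4) + 32) = (-7 + 38)*(0*(-4) + 32) = 31*(0 + 32) = 31*32 = 992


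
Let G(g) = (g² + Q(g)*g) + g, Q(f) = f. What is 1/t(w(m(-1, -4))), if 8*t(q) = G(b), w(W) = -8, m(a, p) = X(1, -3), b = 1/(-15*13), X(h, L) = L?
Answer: -304200/193 ≈ -1576.2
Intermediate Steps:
b = -1/195 (b = -1/15*1/13 = -1/195 ≈ -0.0051282)
m(a, p) = -3
G(g) = g + 2*g² (G(g) = (g² + g*g) + g = (g² + g²) + g = 2*g² + g = g + 2*g²)
t(q) = -193/304200 (t(q) = (-(1 + 2*(-1/195))/195)/8 = (-(1 - 2/195)/195)/8 = (-1/195*193/195)/8 = (⅛)*(-193/38025) = -193/304200)
1/t(w(m(-1, -4))) = 1/(-193/304200) = -304200/193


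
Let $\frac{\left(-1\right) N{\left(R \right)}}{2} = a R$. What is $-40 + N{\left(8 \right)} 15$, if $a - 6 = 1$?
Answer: $-1720$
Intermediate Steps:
$a = 7$ ($a = 6 + 1 = 7$)
$N{\left(R \right)} = - 14 R$ ($N{\left(R \right)} = - 2 \cdot 7 R = - 14 R$)
$-40 + N{\left(8 \right)} 15 = -40 + \left(-14\right) 8 \cdot 15 = -40 - 1680 = -1720$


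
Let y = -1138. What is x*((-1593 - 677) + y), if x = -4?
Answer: 13632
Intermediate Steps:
x*((-1593 - 677) + y) = -4*((-1593 - 677) - 1138) = -4*(-2270 - 1138) = -4*(-3408) = 13632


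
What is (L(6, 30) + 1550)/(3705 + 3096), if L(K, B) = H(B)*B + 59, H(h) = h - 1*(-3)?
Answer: 2599/6801 ≈ 0.38215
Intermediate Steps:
H(h) = 3 + h (H(h) = h + 3 = 3 + h)
L(K, B) = 59 + B*(3 + B) (L(K, B) = (3 + B)*B + 59 = B*(3 + B) + 59 = 59 + B*(3 + B))
(L(6, 30) + 1550)/(3705 + 3096) = ((59 + 30*(3 + 30)) + 1550)/(3705 + 3096) = ((59 + 30*33) + 1550)/6801 = ((59 + 990) + 1550)*(1/6801) = (1049 + 1550)*(1/6801) = 2599*(1/6801) = 2599/6801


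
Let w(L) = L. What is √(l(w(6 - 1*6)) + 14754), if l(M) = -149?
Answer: √14605 ≈ 120.85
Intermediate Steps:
√(l(w(6 - 1*6)) + 14754) = √(-149 + 14754) = √14605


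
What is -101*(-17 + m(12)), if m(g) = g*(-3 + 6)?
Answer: -1919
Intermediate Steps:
m(g) = 3*g (m(g) = g*3 = 3*g)
-101*(-17 + m(12)) = -101*(-17 + 3*12) = -101*(-17 + 36) = -101*19 = -1919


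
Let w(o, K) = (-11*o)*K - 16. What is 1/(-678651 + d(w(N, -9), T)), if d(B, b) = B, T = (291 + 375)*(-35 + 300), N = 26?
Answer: -1/676093 ≈ -1.4791e-6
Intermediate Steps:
T = 176490 (T = 666*265 = 176490)
w(o, K) = -16 - 11*K*o (w(o, K) = -11*K*o - 16 = -16 - 11*K*o)
1/(-678651 + d(w(N, -9), T)) = 1/(-678651 + (-16 - 11*(-9)*26)) = 1/(-678651 + (-16 + 2574)) = 1/(-678651 + 2558) = 1/(-676093) = -1/676093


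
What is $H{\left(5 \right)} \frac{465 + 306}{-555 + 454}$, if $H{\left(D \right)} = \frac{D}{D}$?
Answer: $- \frac{771}{101} \approx -7.6337$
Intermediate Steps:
$H{\left(D \right)} = 1$
$H{\left(5 \right)} \frac{465 + 306}{-555 + 454} = 1 \frac{465 + 306}{-555 + 454} = 1 \frac{771}{-101} = 1 \cdot 771 \left(- \frac{1}{101}\right) = 1 \left(- \frac{771}{101}\right) = - \frac{771}{101}$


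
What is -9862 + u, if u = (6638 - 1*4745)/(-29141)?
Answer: -287390435/29141 ≈ -9862.1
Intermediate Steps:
u = -1893/29141 (u = (6638 - 4745)*(-1/29141) = 1893*(-1/29141) = -1893/29141 ≈ -0.064960)
-9862 + u = -9862 - 1893/29141 = -287390435/29141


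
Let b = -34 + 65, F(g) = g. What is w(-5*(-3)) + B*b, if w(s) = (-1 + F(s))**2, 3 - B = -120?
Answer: 4009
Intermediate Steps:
B = 123 (B = 3 - 1*(-120) = 3 + 120 = 123)
b = 31
w(s) = (-1 + s)**2
w(-5*(-3)) + B*b = (-1 - 5*(-3))**2 + 123*31 = (-1 + 15)**2 + 3813 = 14**2 + 3813 = 196 + 3813 = 4009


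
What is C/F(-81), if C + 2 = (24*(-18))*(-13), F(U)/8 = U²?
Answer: 2807/26244 ≈ 0.10696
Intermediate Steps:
F(U) = 8*U²
C = 5614 (C = -2 + (24*(-18))*(-13) = -2 - 432*(-13) = -2 + 5616 = 5614)
C/F(-81) = 5614/((8*(-81)²)) = 5614/((8*6561)) = 5614/52488 = 5614*(1/52488) = 2807/26244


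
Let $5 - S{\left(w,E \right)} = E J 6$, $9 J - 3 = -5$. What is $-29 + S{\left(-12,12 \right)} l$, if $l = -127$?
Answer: $-2696$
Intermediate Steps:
$J = - \frac{2}{9}$ ($J = \frac{1}{3} + \frac{1}{9} \left(-5\right) = \frac{1}{3} - \frac{5}{9} = - \frac{2}{9} \approx -0.22222$)
$S{\left(w,E \right)} = 5 + \frac{4 E}{3}$ ($S{\left(w,E \right)} = 5 - E \left(- \frac{2}{9}\right) 6 = 5 - - \frac{2 E}{9} \cdot 6 = 5 - - \frac{4 E}{3} = 5 + \frac{4 E}{3}$)
$-29 + S{\left(-12,12 \right)} l = -29 + \left(5 + \frac{4}{3} \cdot 12\right) \left(-127\right) = -29 + \left(5 + 16\right) \left(-127\right) = -29 + 21 \left(-127\right) = -29 - 2667 = -2696$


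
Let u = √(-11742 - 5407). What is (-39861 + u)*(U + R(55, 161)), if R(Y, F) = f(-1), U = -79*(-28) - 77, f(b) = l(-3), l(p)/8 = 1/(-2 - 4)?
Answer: -85050087 + 6401*I*√17149/3 ≈ -8.505e+7 + 2.7941e+5*I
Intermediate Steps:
l(p) = -4/3 (l(p) = 8/(-2 - 4) = 8/(-6) = 8*(-⅙) = -4/3)
f(b) = -4/3
U = 2135 (U = 2212 - 77 = 2135)
R(Y, F) = -4/3
u = I*√17149 (u = √(-17149) = I*√17149 ≈ 130.95*I)
(-39861 + u)*(U + R(55, 161)) = (-39861 + I*√17149)*(2135 - 4/3) = (-39861 + I*√17149)*(6401/3) = -85050087 + 6401*I*√17149/3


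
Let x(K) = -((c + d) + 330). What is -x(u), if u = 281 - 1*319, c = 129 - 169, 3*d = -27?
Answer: 281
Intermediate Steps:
d = -9 (d = (1/3)*(-27) = -9)
c = -40
u = -38 (u = 281 - 319 = -38)
x(K) = -281 (x(K) = -((-40 - 9) + 330) = -(-49 + 330) = -1*281 = -281)
-x(u) = -1*(-281) = 281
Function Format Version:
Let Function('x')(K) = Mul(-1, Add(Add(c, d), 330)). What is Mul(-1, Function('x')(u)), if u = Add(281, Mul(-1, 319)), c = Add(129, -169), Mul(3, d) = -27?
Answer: 281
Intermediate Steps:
d = -9 (d = Mul(Rational(1, 3), -27) = -9)
c = -40
u = -38 (u = Add(281, -319) = -38)
Function('x')(K) = -281 (Function('x')(K) = Mul(-1, Add(Add(-40, -9), 330)) = Mul(-1, Add(-49, 330)) = Mul(-1, 281) = -281)
Mul(-1, Function('x')(u)) = Mul(-1, -281) = 281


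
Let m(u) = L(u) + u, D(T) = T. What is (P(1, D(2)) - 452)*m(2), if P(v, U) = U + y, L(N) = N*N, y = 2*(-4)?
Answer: -2748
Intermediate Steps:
y = -8
L(N) = N**2
m(u) = u + u**2 (m(u) = u**2 + u = u + u**2)
P(v, U) = -8 + U (P(v, U) = U - 8 = -8 + U)
(P(1, D(2)) - 452)*m(2) = ((-8 + 2) - 452)*(2*(1 + 2)) = (-6 - 452)*(2*3) = -458*6 = -2748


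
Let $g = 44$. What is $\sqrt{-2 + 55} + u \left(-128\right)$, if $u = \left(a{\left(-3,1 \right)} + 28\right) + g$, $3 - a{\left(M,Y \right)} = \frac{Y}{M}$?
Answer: $- \frac{28928}{3} + \sqrt{53} \approx -9635.4$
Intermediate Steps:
$a{\left(M,Y \right)} = 3 - \frac{Y}{M}$
$u = \frac{226}{3}$ ($u = \left(\left(3 - 1 \frac{1}{-3}\right) + 28\right) + 44 = \left(\left(3 - 1 \left(- \frac{1}{3}\right)\right) + 28\right) + 44 = \left(\left(3 + \frac{1}{3}\right) + 28\right) + 44 = \left(\frac{10}{3} + 28\right) + 44 = \frac{94}{3} + 44 = \frac{226}{3} \approx 75.333$)
$\sqrt{-2 + 55} + u \left(-128\right) = \sqrt{-2 + 55} + \frac{226}{3} \left(-128\right) = \sqrt{53} - \frac{28928}{3} = - \frac{28928}{3} + \sqrt{53}$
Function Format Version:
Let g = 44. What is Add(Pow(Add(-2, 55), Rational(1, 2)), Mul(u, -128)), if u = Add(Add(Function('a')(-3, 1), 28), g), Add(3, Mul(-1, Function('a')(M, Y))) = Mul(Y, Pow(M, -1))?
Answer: Add(Rational(-28928, 3), Pow(53, Rational(1, 2))) ≈ -9635.4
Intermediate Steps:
Function('a')(M, Y) = Add(3, Mul(-1, Y, Pow(M, -1))) (Function('a')(M, Y) = Add(3, Mul(-1, Mul(Y, Pow(M, -1)))) = Add(3, Mul(-1, Y, Pow(M, -1))))
u = Rational(226, 3) (u = Add(Add(Add(3, Mul(-1, 1, Pow(-3, -1))), 28), 44) = Add(Add(Add(3, Mul(-1, 1, Rational(-1, 3))), 28), 44) = Add(Add(Add(3, Rational(1, 3)), 28), 44) = Add(Add(Rational(10, 3), 28), 44) = Add(Rational(94, 3), 44) = Rational(226, 3) ≈ 75.333)
Add(Pow(Add(-2, 55), Rational(1, 2)), Mul(u, -128)) = Add(Pow(Add(-2, 55), Rational(1, 2)), Mul(Rational(226, 3), -128)) = Add(Pow(53, Rational(1, 2)), Rational(-28928, 3)) = Add(Rational(-28928, 3), Pow(53, Rational(1, 2)))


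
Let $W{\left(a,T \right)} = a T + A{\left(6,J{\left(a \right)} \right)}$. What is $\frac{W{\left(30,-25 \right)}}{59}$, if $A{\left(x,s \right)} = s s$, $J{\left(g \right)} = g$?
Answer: $\frac{150}{59} \approx 2.5424$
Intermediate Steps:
$A{\left(x,s \right)} = s^{2}$
$W{\left(a,T \right)} = a^{2} + T a$ ($W{\left(a,T \right)} = a T + a^{2} = T a + a^{2} = a^{2} + T a$)
$\frac{W{\left(30,-25 \right)}}{59} = \frac{30 \left(-25 + 30\right)}{59} = 30 \cdot 5 \cdot \frac{1}{59} = 150 \cdot \frac{1}{59} = \frac{150}{59}$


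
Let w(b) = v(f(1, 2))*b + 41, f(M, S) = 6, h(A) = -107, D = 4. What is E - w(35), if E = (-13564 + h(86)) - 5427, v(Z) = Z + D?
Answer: -19489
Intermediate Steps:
v(Z) = 4 + Z (v(Z) = Z + 4 = 4 + Z)
E = -19098 (E = (-13564 - 107) - 5427 = -13671 - 5427 = -19098)
w(b) = 41 + 10*b (w(b) = (4 + 6)*b + 41 = 10*b + 41 = 41 + 10*b)
E - w(35) = -19098 - (41 + 10*35) = -19098 - (41 + 350) = -19098 - 1*391 = -19098 - 391 = -19489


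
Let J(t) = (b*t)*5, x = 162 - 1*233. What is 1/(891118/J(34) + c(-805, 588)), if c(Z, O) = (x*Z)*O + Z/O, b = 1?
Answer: 7140/239992396781 ≈ 2.9751e-8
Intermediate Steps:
x = -71 (x = 162 - 233 = -71)
J(t) = 5*t (J(t) = (1*t)*5 = t*5 = 5*t)
c(Z, O) = Z/O - 71*O*Z (c(Z, O) = (-71*Z)*O + Z/O = -71*O*Z + Z/O = Z/O - 71*O*Z)
1/(891118/J(34) + c(-805, 588)) = 1/(891118/((5*34)) + (-805/588 - 71*588*(-805))) = 1/(891118/170 + (-805*1/588 + 33607140)) = 1/(891118*(1/170) + (-115/84 + 33607140)) = 1/(445559/85 + 2822999645/84) = 1/(239992396781/7140) = 7140/239992396781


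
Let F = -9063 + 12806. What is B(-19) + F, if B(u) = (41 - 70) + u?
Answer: 3695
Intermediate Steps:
F = 3743
B(u) = -29 + u
B(-19) + F = (-29 - 19) + 3743 = -48 + 3743 = 3695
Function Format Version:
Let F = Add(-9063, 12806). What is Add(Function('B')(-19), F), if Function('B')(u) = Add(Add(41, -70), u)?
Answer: 3695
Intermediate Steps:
F = 3743
Function('B')(u) = Add(-29, u)
Add(Function('B')(-19), F) = Add(Add(-29, -19), 3743) = Add(-48, 3743) = 3695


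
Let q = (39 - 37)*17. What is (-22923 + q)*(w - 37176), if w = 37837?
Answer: -15129629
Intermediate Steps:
q = 34 (q = 2*17 = 34)
(-22923 + q)*(w - 37176) = (-22923 + 34)*(37837 - 37176) = -22889*661 = -15129629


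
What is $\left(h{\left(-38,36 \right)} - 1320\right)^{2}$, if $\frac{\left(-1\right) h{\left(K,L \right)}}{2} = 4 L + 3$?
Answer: $2604996$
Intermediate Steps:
$h{\left(K,L \right)} = -6 - 8 L$ ($h{\left(K,L \right)} = - 2 \left(4 L + 3\right) = - 2 \left(3 + 4 L\right) = -6 - 8 L$)
$\left(h{\left(-38,36 \right)} - 1320\right)^{2} = \left(\left(-6 - 288\right) - 1320\right)^{2} = \left(-294 - 1320\right)^{2} = \left(-1614\right)^{2} = 2604996$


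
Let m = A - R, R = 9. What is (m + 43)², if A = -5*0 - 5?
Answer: 841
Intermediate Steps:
A = -5 (A = 0 - 5 = -5)
m = -14 (m = -5 - 1*9 = -5 - 9 = -14)
(m + 43)² = (-14 + 43)² = 29² = 841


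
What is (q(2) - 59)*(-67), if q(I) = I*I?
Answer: 3685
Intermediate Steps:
q(I) = I**2
(q(2) - 59)*(-67) = (2**2 - 59)*(-67) = (4 - 59)*(-67) = -55*(-67) = 3685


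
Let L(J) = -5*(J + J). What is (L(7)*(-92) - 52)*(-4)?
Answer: -25552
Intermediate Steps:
L(J) = -10*J
(L(7)*(-92) - 52)*(-4) = (-10*7*(-92) - 52)*(-4) = (-70*(-92) - 52)*(-4) = (6440 - 52)*(-4) = 6388*(-4) = -25552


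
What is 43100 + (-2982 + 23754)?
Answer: 63872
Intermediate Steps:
43100 + (-2982 + 23754) = 43100 + 20772 = 63872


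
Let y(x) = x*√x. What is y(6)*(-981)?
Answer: -5886*√6 ≈ -14418.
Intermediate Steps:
y(x) = x^(3/2)
y(6)*(-981) = 6^(3/2)*(-981) = (6*√6)*(-981) = -5886*√6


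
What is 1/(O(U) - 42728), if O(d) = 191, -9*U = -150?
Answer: -1/42537 ≈ -2.3509e-5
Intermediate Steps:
U = 50/3 (U = -⅑*(-150) = 50/3 ≈ 16.667)
1/(O(U) - 42728) = 1/(191 - 42728) = 1/(-42537) = -1/42537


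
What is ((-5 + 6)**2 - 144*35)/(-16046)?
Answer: 5039/16046 ≈ 0.31403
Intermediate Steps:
((-5 + 6)**2 - 144*35)/(-16046) = (1**2 - 5040)*(-1/16046) = (1 - 5040)*(-1/16046) = -5039*(-1/16046) = 5039/16046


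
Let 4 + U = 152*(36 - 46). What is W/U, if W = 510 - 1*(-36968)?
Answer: -18739/762 ≈ -24.592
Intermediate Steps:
W = 37478 (W = 510 + 36968 = 37478)
U = -1524 (U = -4 + 152*(36 - 46) = -4 + 152*(-10) = -4 - 1520 = -1524)
W/U = 37478/(-1524) = 37478*(-1/1524) = -18739/762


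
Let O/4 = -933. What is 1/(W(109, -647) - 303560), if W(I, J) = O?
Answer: -1/307292 ≈ -3.2542e-6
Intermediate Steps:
O = -3732 (O = 4*(-933) = -3732)
W(I, J) = -3732
1/(W(109, -647) - 303560) = 1/(-3732 - 303560) = 1/(-307292) = -1/307292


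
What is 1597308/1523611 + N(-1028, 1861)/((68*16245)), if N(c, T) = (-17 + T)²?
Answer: 1736317897144/420768031815 ≈ 4.1265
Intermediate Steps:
1597308/1523611 + N(-1028, 1861)/((68*16245)) = 1597308/1523611 + (-17 + 1861)²/((68*16245)) = 1597308*(1/1523611) + 1844²/1104660 = 1597308/1523611 + 3400336*(1/1104660) = 1597308/1523611 + 850084/276165 = 1736317897144/420768031815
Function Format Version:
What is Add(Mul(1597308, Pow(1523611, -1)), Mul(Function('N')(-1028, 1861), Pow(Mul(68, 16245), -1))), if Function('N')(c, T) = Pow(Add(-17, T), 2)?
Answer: Rational(1736317897144, 420768031815) ≈ 4.1265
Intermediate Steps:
Add(Mul(1597308, Pow(1523611, -1)), Mul(Function('N')(-1028, 1861), Pow(Mul(68, 16245), -1))) = Add(Mul(1597308, Pow(1523611, -1)), Mul(Pow(Add(-17, 1861), 2), Pow(Mul(68, 16245), -1))) = Add(Mul(1597308, Rational(1, 1523611)), Mul(Pow(1844, 2), Pow(1104660, -1))) = Add(Rational(1597308, 1523611), Mul(3400336, Rational(1, 1104660))) = Add(Rational(1597308, 1523611), Rational(850084, 276165)) = Rational(1736317897144, 420768031815)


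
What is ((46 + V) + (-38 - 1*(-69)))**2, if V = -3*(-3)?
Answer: 7396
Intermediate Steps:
V = 9
((46 + V) + (-38 - 1*(-69)))**2 = ((46 + 9) + (-38 - 1*(-69)))**2 = (55 + (-38 + 69))**2 = (55 + 31)**2 = 86**2 = 7396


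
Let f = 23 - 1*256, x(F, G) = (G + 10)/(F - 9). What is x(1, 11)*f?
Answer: 4893/8 ≈ 611.63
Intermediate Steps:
x(F, G) = (10 + G)/(-9 + F)
f = -233 (f = 23 - 256 = -233)
x(1, 11)*f = ((10 + 11)/(-9 + 1))*(-233) = (21/(-8))*(-233) = -⅛*21*(-233) = -21/8*(-233) = 4893/8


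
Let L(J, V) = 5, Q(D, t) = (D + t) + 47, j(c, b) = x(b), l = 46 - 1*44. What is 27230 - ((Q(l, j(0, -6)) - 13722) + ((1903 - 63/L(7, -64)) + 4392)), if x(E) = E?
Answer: 173133/5 ≈ 34627.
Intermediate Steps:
l = 2 (l = 46 - 44 = 2)
j(c, b) = b
Q(D, t) = 47 + D + t
27230 - ((Q(l, j(0, -6)) - 13722) + ((1903 - 63/L(7, -64)) + 4392)) = 27230 - (((47 + 2 - 6) - 13722) + ((1903 - 63/5) + 4392)) = 27230 - ((43 - 13722) + ((1903 - 63*1/5) + 4392)) = 27230 - (-13679 + ((1903 - 63/5) + 4392)) = 27230 - (-13679 + (9452/5 + 4392)) = 27230 - (-13679 + 31412/5) = 27230 - 1*(-36983/5) = 27230 + 36983/5 = 173133/5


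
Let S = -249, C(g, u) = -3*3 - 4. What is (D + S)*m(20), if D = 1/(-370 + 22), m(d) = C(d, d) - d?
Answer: 953183/116 ≈ 8217.1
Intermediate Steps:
C(g, u) = -13 (C(g, u) = -9 - 4 = -13)
m(d) = -13 - d
D = -1/348 (D = 1/(-348) = -1/348 ≈ -0.0028736)
(D + S)*m(20) = (-1/348 - 249)*(-13 - 1*20) = -86653*(-13 - 20)/348 = -86653/348*(-33) = 953183/116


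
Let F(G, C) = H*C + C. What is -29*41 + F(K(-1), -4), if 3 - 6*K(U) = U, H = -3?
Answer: -1181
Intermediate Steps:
K(U) = ½ - U/6
F(G, C) = -2*C (F(G, C) = -3*C + C = -2*C)
-29*41 + F(K(-1), -4) = -29*41 - 2*(-4) = -1189 + 8 = -1181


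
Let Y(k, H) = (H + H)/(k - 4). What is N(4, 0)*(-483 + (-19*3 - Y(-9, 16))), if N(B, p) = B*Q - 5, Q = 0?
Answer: 34940/13 ≈ 2687.7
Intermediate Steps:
N(B, p) = -5 (N(B, p) = B*0 - 5 = 0 - 5 = -5)
Y(k, H) = 2*H/(-4 + k) (Y(k, H) = (2*H)/(-4 + k) = 2*H/(-4 + k))
N(4, 0)*(-483 + (-19*3 - Y(-9, 16))) = -5*(-483 + (-19*3 - 2*16/(-4 - 9))) = -5*(-483 + (-57 - 2*16/(-13))) = -5*(-483 + (-57 - 2*16*(-1)/13)) = -5*(-483 + (-57 - 1*(-32/13))) = -5*(-483 + (-57 + 32/13)) = -5*(-483 - 709/13) = -5*(-6988/13) = 34940/13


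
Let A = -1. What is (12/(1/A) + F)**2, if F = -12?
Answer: 576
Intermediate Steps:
(12/(1/A) + F)**2 = (12/(1/(-1)) - 12)**2 = (12/(-1) - 12)**2 = (12*(-1) - 12)**2 = (-12 - 12)**2 = (-24)**2 = 576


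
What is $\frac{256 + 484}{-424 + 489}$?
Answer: $\frac{148}{13} \approx 11.385$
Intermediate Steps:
$\frac{256 + 484}{-424 + 489} = \frac{740}{65} = 740 \cdot \frac{1}{65} = \frac{148}{13}$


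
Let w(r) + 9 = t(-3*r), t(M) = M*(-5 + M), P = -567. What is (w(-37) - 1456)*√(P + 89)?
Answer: 10301*I*√478 ≈ 2.2521e+5*I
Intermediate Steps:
w(r) = -9 - 3*r*(-5 - 3*r) (w(r) = -9 + (-3*r)*(-5 - 3*r) = -9 - 3*r*(-5 - 3*r))
(w(-37) - 1456)*√(P + 89) = ((-9 + 3*(-37)*(5 + 3*(-37))) - 1456)*√(-567 + 89) = ((-9 + 3*(-37)*(5 - 111)) - 1456)*√(-478) = ((-9 + 3*(-37)*(-106)) - 1456)*(I*√478) = ((-9 + 11766) - 1456)*(I*√478) = (11757 - 1456)*(I*√478) = 10301*(I*√478) = 10301*I*√478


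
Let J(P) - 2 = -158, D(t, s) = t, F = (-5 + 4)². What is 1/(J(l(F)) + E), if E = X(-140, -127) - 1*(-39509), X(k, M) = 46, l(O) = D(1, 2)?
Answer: 1/39399 ≈ 2.5381e-5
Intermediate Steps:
F = 1 (F = (-1)² = 1)
l(O) = 1
J(P) = -156 (J(P) = 2 - 158 = -156)
E = 39555 (E = 46 - 1*(-39509) = 46 + 39509 = 39555)
1/(J(l(F)) + E) = 1/(-156 + 39555) = 1/39399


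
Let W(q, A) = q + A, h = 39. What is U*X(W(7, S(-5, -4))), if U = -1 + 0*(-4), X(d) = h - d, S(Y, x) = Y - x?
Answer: -33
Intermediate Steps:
W(q, A) = A + q
X(d) = 39 - d
U = -1 (U = -1 + 0 = -1)
U*X(W(7, S(-5, -4))) = -(39 - ((-5 - 1*(-4)) + 7)) = -(39 - ((-5 + 4) + 7)) = -(39 - (-1 + 7)) = -(39 - 1*6) = -(39 - 6) = -1*33 = -33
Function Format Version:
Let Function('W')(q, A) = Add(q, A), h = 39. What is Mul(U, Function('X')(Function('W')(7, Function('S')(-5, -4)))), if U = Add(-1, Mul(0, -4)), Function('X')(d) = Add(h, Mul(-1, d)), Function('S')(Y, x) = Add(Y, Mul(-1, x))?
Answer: -33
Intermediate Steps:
Function('W')(q, A) = Add(A, q)
Function('X')(d) = Add(39, Mul(-1, d))
U = -1 (U = Add(-1, 0) = -1)
Mul(U, Function('X')(Function('W')(7, Function('S')(-5, -4)))) = Mul(-1, Add(39, Mul(-1, Add(Add(-5, Mul(-1, -4)), 7)))) = Mul(-1, Add(39, Mul(-1, Add(Add(-5, 4), 7)))) = Mul(-1, Add(39, Mul(-1, Add(-1, 7)))) = Mul(-1, Add(39, Mul(-1, 6))) = Mul(-1, Add(39, -6)) = Mul(-1, 33) = -33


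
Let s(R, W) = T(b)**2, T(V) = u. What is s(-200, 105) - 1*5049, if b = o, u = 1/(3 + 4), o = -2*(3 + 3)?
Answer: -247400/49 ≈ -5049.0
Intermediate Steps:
o = -12 (o = -2*6 = -12)
u = 1/7 ≈ 0.14286
b = -12
T(V) = 1/7
s(R, W) = 1/49 (s(R, W) = (1/7)**2 = 1/49)
s(-200, 105) - 1*5049 = 1/49 - 1*5049 = 1/49 - 5049 = -247400/49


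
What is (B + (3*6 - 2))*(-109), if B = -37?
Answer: 2289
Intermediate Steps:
(B + (3*6 - 2))*(-109) = (-37 + (3*6 - 2))*(-109) = (-37 + (18 - 2))*(-109) = (-37 + 16)*(-109) = -21*(-109) = 2289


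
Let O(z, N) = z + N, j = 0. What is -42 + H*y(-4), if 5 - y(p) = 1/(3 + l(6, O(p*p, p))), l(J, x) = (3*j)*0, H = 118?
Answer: 1526/3 ≈ 508.67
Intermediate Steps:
O(z, N) = N + z
l(J, x) = 0 (l(J, x) = (3*0)*0 = 0*0 = 0)
y(p) = 14/3 (y(p) = 5 - 1/(3 + 0) = 5 - 1/3 = 5 - 1*⅓ = 5 - ⅓ = 14/3)
-42 + H*y(-4) = -42 + 118*(14/3) = -42 + 1652/3 = 1526/3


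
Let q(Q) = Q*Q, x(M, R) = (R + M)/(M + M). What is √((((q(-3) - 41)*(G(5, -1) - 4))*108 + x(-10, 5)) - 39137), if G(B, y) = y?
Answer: I*√87427/2 ≈ 147.84*I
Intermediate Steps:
x(M, R) = (M + R)/(2*M) (x(M, R) = (M + R)/((2*M)) = (M + R)*(1/(2*M)) = (M + R)/(2*M))
q(Q) = Q²
√((((q(-3) - 41)*(G(5, -1) - 4))*108 + x(-10, 5)) - 39137) = √(((((-3)² - 41)*(-1 - 4))*108 + (½)*(-10 + 5)/(-10)) - 39137) = √((((9 - 41)*(-5))*108 + (½)*(-⅒)*(-5)) - 39137) = √((-32*(-5)*108 + ¼) - 39137) = √((160*108 + ¼) - 39137) = √((17280 + ¼) - 39137) = √(69121/4 - 39137) = √(-87427/4) = I*√87427/2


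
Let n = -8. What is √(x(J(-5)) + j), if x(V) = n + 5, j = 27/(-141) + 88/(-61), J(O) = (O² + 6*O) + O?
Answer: I*√38090962/2867 ≈ 2.1527*I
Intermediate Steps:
J(O) = O² + 7*O
j = -4685/2867 (j = 27*(-1/141) + 88*(-1/61) = -9/47 - 88/61 = -4685/2867 ≈ -1.6341)
x(V) = -3 (x(V) = -8 + 5 = -3)
√(x(J(-5)) + j) = √(-3 - 4685/2867) = √(-13286/2867) = I*√38090962/2867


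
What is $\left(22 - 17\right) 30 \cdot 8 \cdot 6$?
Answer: $7200$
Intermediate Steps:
$\left(22 - 17\right) 30 \cdot 8 \cdot 6 = 5 \cdot 30 \cdot 48 = 150 \cdot 48 = 7200$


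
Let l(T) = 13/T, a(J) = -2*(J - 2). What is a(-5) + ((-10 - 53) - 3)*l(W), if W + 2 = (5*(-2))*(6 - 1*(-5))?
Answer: 1213/56 ≈ 21.661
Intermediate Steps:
W = -112 (W = -2 + (5*(-2))*(6 - 1*(-5)) = -2 - 10*(6 + 5) = -2 - 10*11 = -2 - 110 = -112)
a(J) = 4 - 2*J (a(J) = -2*(-2 + J) = 4 - 2*J)
a(-5) + ((-10 - 53) - 3)*l(W) = (4 - 2*(-5)) + ((-10 - 53) - 3)*(13/(-112)) = (4 + 10) + (-63 - 3)*(13*(-1/112)) = 14 - 66*(-13/112) = 14 + 429/56 = 1213/56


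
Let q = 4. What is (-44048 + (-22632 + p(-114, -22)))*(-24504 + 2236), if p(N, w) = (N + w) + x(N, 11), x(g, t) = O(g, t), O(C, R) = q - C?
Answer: 1485231064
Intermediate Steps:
O(C, R) = 4 - C
x(g, t) = 4 - g
p(N, w) = 4 + w (p(N, w) = (N + w) + (4 - N) = 4 + w)
(-44048 + (-22632 + p(-114, -22)))*(-24504 + 2236) = (-44048 + (-22632 + (4 - 22)))*(-24504 + 2236) = (-44048 + (-22632 - 18))*(-22268) = (-44048 - 22650)*(-22268) = -66698*(-22268) = 1485231064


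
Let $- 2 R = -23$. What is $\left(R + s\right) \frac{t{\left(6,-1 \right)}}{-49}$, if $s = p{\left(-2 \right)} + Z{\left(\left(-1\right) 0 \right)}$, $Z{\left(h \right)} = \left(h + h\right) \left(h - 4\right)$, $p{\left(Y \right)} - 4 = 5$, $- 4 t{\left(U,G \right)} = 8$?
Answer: $\frac{41}{49} \approx 0.83673$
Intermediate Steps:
$t{\left(U,G \right)} = -2$ ($t{\left(U,G \right)} = \left(- \frac{1}{4}\right) 8 = -2$)
$R = \frac{23}{2}$ ($R = \left(- \frac{1}{2}\right) \left(-23\right) = \frac{23}{2} \approx 11.5$)
$p{\left(Y \right)} = 9$ ($p{\left(Y \right)} = 4 + 5 = 9$)
$Z{\left(h \right)} = 2 h \left(-4 + h\right)$
$s = 9$ ($s = 9 + 2 \left(\left(-1\right) 0\right) \left(-4 - 0\right) = 9 + 2 \cdot 0 \left(-4 + 0\right) = 9 + 2 \cdot 0 \left(-4\right) = 9 + 0 = 9$)
$\left(R + s\right) \frac{t{\left(6,-1 \right)}}{-49} = \left(\frac{23}{2} + 9\right) \left(- \frac{2}{-49}\right) = \frac{41 \left(\left(-2\right) \left(- \frac{1}{49}\right)\right)}{2} = \frac{41}{2} \cdot \frac{2}{49} = \frac{41}{49}$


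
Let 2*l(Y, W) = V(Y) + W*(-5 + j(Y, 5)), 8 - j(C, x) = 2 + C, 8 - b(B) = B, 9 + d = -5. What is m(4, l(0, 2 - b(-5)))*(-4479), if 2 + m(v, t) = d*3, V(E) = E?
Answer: 197076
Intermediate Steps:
d = -14 (d = -9 - 5 = -14)
b(B) = 8 - B
j(C, x) = 6 - C (j(C, x) = 8 - (2 + C) = 8 + (-2 - C) = 6 - C)
l(Y, W) = Y/2 + W*(1 - Y)/2 (l(Y, W) = (Y + W*(-5 + (6 - Y)))/2 = (Y + W*(1 - Y))/2 = Y/2 + W*(1 - Y)/2)
m(v, t) = -44 (m(v, t) = -2 - 14*3 = -2 - 42 = -44)
m(4, l(0, 2 - b(-5)))*(-4479) = -44*(-4479) = 197076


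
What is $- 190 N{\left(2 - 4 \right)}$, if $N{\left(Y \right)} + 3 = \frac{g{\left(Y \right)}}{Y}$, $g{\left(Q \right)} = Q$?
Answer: $380$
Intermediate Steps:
$N{\left(Y \right)} = -2$ ($N{\left(Y \right)} = -3 + \frac{Y}{Y} = -3 + 1 = -2$)
$- 190 N{\left(2 - 4 \right)} = \left(-190\right) \left(-2\right) = 380$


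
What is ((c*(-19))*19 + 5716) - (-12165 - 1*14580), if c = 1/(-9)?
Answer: 292510/9 ≈ 32501.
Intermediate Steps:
c = -⅑ ≈ -0.11111
((c*(-19))*19 + 5716) - (-12165 - 1*14580) = (-⅑*(-19)*19 + 5716) - (-12165 - 1*14580) = ((19/9)*19 + 5716) - (-12165 - 14580) = (361/9 + 5716) - 1*(-26745) = 51805/9 + 26745 = 292510/9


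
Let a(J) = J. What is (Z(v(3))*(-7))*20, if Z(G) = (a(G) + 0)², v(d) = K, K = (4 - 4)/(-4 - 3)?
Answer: 0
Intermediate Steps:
K = 0 (K = 0/(-7) = 0*(-⅐) = 0)
v(d) = 0
Z(G) = G² (Z(G) = (G + 0)² = G²)
(Z(v(3))*(-7))*20 = (0²*(-7))*20 = (0*(-7))*20 = 0*20 = 0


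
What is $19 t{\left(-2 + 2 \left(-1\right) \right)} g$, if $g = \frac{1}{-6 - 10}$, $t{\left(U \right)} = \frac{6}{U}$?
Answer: $\frac{57}{32} \approx 1.7813$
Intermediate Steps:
$g = - \frac{1}{16}$ ($g = \frac{1}{-16} = - \frac{1}{16} \approx -0.0625$)
$19 t{\left(-2 + 2 \left(-1\right) \right)} g = 19 \frac{6}{-2 + 2 \left(-1\right)} \left(- \frac{1}{16}\right) = 19 \frac{6}{-2 - 2} \left(- \frac{1}{16}\right) = 19 \frac{6}{-4} \left(- \frac{1}{16}\right) = 19 \cdot 6 \left(- \frac{1}{4}\right) \left(- \frac{1}{16}\right) = 19 \left(- \frac{3}{2}\right) \left(- \frac{1}{16}\right) = \left(- \frac{57}{2}\right) \left(- \frac{1}{16}\right) = \frac{57}{32}$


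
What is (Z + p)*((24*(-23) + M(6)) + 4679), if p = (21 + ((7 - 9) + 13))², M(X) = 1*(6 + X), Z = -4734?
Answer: -15355690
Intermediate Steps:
M(X) = 6 + X
p = 1024 (p = (21 + (-2 + 13))² = (21 + 11)² = 32² = 1024)
(Z + p)*((24*(-23) + M(6)) + 4679) = (-4734 + 1024)*((24*(-23) + (6 + 6)) + 4679) = -3710*((-552 + 12) + 4679) = -3710*(-540 + 4679) = -3710*4139 = -15355690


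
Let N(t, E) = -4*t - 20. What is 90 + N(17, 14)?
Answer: 2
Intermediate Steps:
N(t, E) = -20 - 4*t
90 + N(17, 14) = 90 + (-20 - 4*17) = 90 + (-20 - 68) = 90 - 88 = 2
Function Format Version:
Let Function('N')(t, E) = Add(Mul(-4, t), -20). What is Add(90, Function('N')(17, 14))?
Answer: 2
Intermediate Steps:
Function('N')(t, E) = Add(-20, Mul(-4, t))
Add(90, Function('N')(17, 14)) = Add(90, Add(-20, Mul(-4, 17))) = Add(90, Add(-20, -68)) = Add(90, -88) = 2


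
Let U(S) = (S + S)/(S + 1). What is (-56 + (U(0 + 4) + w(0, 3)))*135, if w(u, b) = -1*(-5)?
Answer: -6669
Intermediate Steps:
U(S) = 2*S/(1 + S) (U(S) = (2*S)/(1 + S) = 2*S/(1 + S))
w(u, b) = 5
(-56 + (U(0 + 4) + w(0, 3)))*135 = (-56 + (2*(0 + 4)/(1 + (0 + 4)) + 5))*135 = (-56 + (2*4/(1 + 4) + 5))*135 = (-56 + (2*4/5 + 5))*135 = (-56 + (2*4*(⅕) + 5))*135 = (-56 + (8/5 + 5))*135 = (-56 + 33/5)*135 = -247/5*135 = -6669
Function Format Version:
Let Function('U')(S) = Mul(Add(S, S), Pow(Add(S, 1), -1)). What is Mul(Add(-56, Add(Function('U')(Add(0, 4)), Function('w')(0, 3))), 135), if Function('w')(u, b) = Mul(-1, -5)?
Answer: -6669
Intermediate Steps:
Function('U')(S) = Mul(2, S, Pow(Add(1, S), -1)) (Function('U')(S) = Mul(Mul(2, S), Pow(Add(1, S), -1)) = Mul(2, S, Pow(Add(1, S), -1)))
Function('w')(u, b) = 5
Mul(Add(-56, Add(Function('U')(Add(0, 4)), Function('w')(0, 3))), 135) = Mul(Add(-56, Add(Mul(2, Add(0, 4), Pow(Add(1, Add(0, 4)), -1)), 5)), 135) = Mul(Add(-56, Add(Mul(2, 4, Pow(Add(1, 4), -1)), 5)), 135) = Mul(Add(-56, Add(Mul(2, 4, Pow(5, -1)), 5)), 135) = Mul(Add(-56, Add(Mul(2, 4, Rational(1, 5)), 5)), 135) = Mul(Add(-56, Add(Rational(8, 5), 5)), 135) = Mul(Add(-56, Rational(33, 5)), 135) = Mul(Rational(-247, 5), 135) = -6669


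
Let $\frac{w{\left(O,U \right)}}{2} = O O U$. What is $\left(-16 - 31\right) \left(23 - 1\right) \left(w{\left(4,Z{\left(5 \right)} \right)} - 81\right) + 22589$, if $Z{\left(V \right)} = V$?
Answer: $-59097$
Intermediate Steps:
$w{\left(O,U \right)} = 2 U O^{2}$ ($w{\left(O,U \right)} = 2 O O U = 2 O^{2} U = 2 U O^{2}$)
$\left(-16 - 31\right) \left(23 - 1\right) \left(w{\left(4,Z{\left(5 \right)} \right)} - 81\right) + 22589 = \left(-16 - 31\right) \left(23 - 1\right) \left(2 \cdot 5 \cdot 4^{2} - 81\right) + 22589 = \left(-47\right) 22 \left(2 \cdot 5 \cdot 16 - 81\right) + 22589 = - 1034 \left(160 - 81\right) + 22589 = \left(-1034\right) 79 + 22589 = -81686 + 22589 = -59097$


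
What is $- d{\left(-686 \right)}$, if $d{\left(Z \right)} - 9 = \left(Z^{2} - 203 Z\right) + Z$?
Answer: $-609177$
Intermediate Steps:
$d{\left(Z \right)} = 9 + Z^{2} - 202 Z$ ($d{\left(Z \right)} = 9 + \left(\left(Z^{2} - 203 Z\right) + Z\right) = 9 + \left(Z^{2} - 202 Z\right) = 9 + Z^{2} - 202 Z$)
$- d{\left(-686 \right)} = - (9 + \left(-686\right)^{2} - -138572) = - (9 + 470596 + 138572) = \left(-1\right) 609177 = -609177$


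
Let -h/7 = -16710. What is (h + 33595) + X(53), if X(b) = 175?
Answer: 150740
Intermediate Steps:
h = 116970 (h = -7*(-16710) = 116970)
(h + 33595) + X(53) = (116970 + 33595) + 175 = 150565 + 175 = 150740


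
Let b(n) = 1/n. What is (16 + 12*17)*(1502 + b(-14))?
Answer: 2312970/7 ≈ 3.3042e+5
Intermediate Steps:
(16 + 12*17)*(1502 + b(-14)) = (16 + 12*17)*(1502 + 1/(-14)) = (16 + 204)*(1502 - 1/14) = 220*(21027/14) = 2312970/7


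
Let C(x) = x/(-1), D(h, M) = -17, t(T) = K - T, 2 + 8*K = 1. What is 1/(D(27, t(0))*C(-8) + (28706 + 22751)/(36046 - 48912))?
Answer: -1838/257319 ≈ -0.0071429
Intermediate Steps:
K = -⅛ (K = -¼ + (⅛)*1 = -¼ + ⅛ = -⅛ ≈ -0.12500)
t(T) = -⅛ - T
C(x) = -x (C(x) = x*(-1) = -x)
1/(D(27, t(0))*C(-8) + (28706 + 22751)/(36046 - 48912)) = 1/(-(-17)*(-8) + (28706 + 22751)/(36046 - 48912)) = 1/(-17*8 + 51457/(-12866)) = 1/(-136 + 51457*(-1/12866)) = 1/(-136 - 7351/1838) = 1/(-257319/1838) = -1838/257319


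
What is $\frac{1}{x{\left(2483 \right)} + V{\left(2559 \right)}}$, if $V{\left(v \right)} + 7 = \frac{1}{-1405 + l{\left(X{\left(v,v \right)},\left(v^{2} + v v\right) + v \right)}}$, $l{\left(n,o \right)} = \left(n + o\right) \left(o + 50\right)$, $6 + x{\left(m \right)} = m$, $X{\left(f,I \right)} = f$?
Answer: $\frac{171631627206275}{423930119199499251} \approx 0.00040486$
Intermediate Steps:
$x{\left(m \right)} = -6 + m$
$l{\left(n,o \right)} = \left(50 + o\right) \left(n + o\right)$ ($l{\left(n,o \right)} = \left(n + o\right) \left(50 + o\right) = \left(50 + o\right) \left(n + o\right)$)
$V{\left(v \right)} = -7 + \frac{1}{-1405 + \left(v + 2 v^{2}\right)^{2} + 100 v + 100 v^{2} + v \left(v + 2 v^{2}\right)}$ ($V{\left(v \right)} = -7 + \frac{1}{-1405 + \left(\left(\left(v^{2} + v v\right) + v\right)^{2} + 50 v + 50 \left(\left(v^{2} + v v\right) + v\right) + v \left(\left(v^{2} + v v\right) + v\right)\right)} = -7 + \frac{1}{-1405 + \left(\left(\left(v^{2} + v^{2}\right) + v\right)^{2} + 50 v + 50 \left(\left(v^{2} + v^{2}\right) + v\right) + v \left(\left(v^{2} + v^{2}\right) + v\right)\right)} = -7 + \frac{1}{-1405 + \left(\left(2 v^{2} + v\right)^{2} + 50 v + 50 \left(2 v^{2} + v\right) + v \left(2 v^{2} + v\right)\right)} = -7 + \frac{1}{-1405 + \left(\left(v + 2 v^{2}\right)^{2} + 50 v + 50 \left(v + 2 v^{2}\right) + v \left(v + 2 v^{2}\right)\right)} = -7 + \frac{1}{-1405 + \left(\left(v + 2 v^{2}\right)^{2} + 50 v + \left(50 v + 100 v^{2}\right) + v \left(v + 2 v^{2}\right)\right)} = -7 + \frac{1}{-1405 + \left(\left(v + 2 v^{2}\right)^{2} + 100 v + 100 v^{2} + v \left(v + 2 v^{2}\right)\right)} = -7 + \frac{1}{-1405 + \left(v + 2 v^{2}\right)^{2} + 100 v + 100 v^{2} + v \left(v + 2 v^{2}\right)}$)
$\frac{1}{x{\left(2483 \right)} + V{\left(2559 \right)}} = \frac{1}{\left(-6 + 2483\right) + \frac{2 \left(4918 - 357 \cdot 2559^{2} - 895650 - 21 \cdot 2559^{3} - 14 \cdot 2559^{4}\right)}{-1405 + 4 \cdot 2559^{4} + 6 \cdot 2559^{3} + 100 \cdot 2559 + 102 \cdot 2559^{2}}} = \frac{1}{2477 + \frac{2 \left(4918 - 2337807717 - 895650 - 351908820459 - 600356447703054\right)}{-1405 + 4 \cdot 42882603407361 + 6 \cdot 16757562879 + 255900 + 102 \cdot 6548481}} = \frac{1}{2477 + \frac{2 \left(4918 - 2337807717 - 895650 - 351908820459 - 600356447703054\right)}{-1405 + 171530413629444 + 100545377274 + 255900 + 667945062}} = \frac{1}{2477 + 2 \cdot \frac{1}{171631627206275} \left(-600710695221962\right)} = \frac{1}{2477 - \frac{1201421390443924}{171631627206275}} = \frac{1}{\frac{423930119199499251}{171631627206275}} = \frac{171631627206275}{423930119199499251}$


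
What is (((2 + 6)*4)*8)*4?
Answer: 1024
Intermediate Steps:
(((2 + 6)*4)*8)*4 = ((8*4)*8)*4 = (32*8)*4 = 256*4 = 1024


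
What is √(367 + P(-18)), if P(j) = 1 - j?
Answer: √386 ≈ 19.647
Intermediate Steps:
√(367 + P(-18)) = √(367 + (1 - 1*(-18))) = √(367 + (1 + 18)) = √(367 + 19) = √386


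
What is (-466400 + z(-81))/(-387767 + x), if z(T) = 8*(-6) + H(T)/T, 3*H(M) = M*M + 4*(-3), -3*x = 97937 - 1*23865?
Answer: 37784471/33409071 ≈ 1.1310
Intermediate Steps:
x = -74072/3 (x = -(97937 - 1*23865)/3 = -(97937 - 23865)/3 = -⅓*74072 = -74072/3 ≈ -24691.)
H(M) = -4 + M²/3 (H(M) = (M*M + 4*(-3))/3 = (M² - 12)/3 = (-12 + M²)/3 = -4 + M²/3)
z(T) = -48 + (-4 + T²/3)/T (z(T) = 8*(-6) + (-4 + T²/3)/T = -48 + (-4 + T²/3)/T)
(-466400 + z(-81))/(-387767 + x) = (-466400 + (-48 - 4/(-81) + (⅓)*(-81)))/(-387767 - 74072/3) = (-466400 + (-48 - 4*(-1/81) - 27))/(-1237373/3) = (-466400 + (-48 + 4/81 - 27))*(-3/1237373) = (-466400 - 6071/81)*(-3/1237373) = -37784471/81*(-3/1237373) = 37784471/33409071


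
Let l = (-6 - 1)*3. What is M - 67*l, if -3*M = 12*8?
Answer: 1375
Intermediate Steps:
M = -32 (M = -4*8 = -1/3*96 = -32)
l = -21 (l = -7*3 = -21)
M - 67*l = -32 - 67*(-21) = -32 + 1407 = 1375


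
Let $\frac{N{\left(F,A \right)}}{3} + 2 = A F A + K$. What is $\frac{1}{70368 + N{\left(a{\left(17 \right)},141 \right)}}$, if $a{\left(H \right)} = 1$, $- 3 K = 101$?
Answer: $\frac{1}{129904} \approx 7.698 \cdot 10^{-6}$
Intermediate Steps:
$K = - \frac{101}{3}$ ($K = \left(- \frac{1}{3}\right) 101 = - \frac{101}{3} \approx -33.667$)
$N{\left(F,A \right)} = -107 + 3 F A^{2}$ ($N{\left(F,A \right)} = -6 + 3 \left(A F A - \frac{101}{3}\right) = -6 + 3 \left(F A^{2} - \frac{101}{3}\right) = -6 + 3 \left(- \frac{101}{3} + F A^{2}\right) = -6 + \left(-101 + 3 F A^{2}\right) = -107 + 3 F A^{2}$)
$\frac{1}{70368 + N{\left(a{\left(17 \right)},141 \right)}} = \frac{1}{70368 - \left(107 - 3 \cdot 141^{2}\right)} = \frac{1}{70368 - \left(107 - 59643\right)} = \frac{1}{70368 + \left(-107 + 59643\right)} = \frac{1}{70368 + 59536} = \frac{1}{129904}$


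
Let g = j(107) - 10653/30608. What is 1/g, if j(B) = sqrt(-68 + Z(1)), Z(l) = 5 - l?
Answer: -326067024/60071864905 - 7494797312*I/60071864905 ≈ -0.0054279 - 0.12476*I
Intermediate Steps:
j(B) = 8*I (j(B) = sqrt(-68 + (5 - 1*1)) = sqrt(-68 + (5 - 1)) = sqrt(-68 + 4) = sqrt(-64) = 8*I)
g = -10653/30608 + 8*I (g = 8*I - 10653/30608 = -10653/30608 + 8*I ≈ -0.34805 + 8.0*I)
1/g = 1/(-10653/30608 + 8*I) = 936849664*(-10653/30608 - 8*I)/60071864905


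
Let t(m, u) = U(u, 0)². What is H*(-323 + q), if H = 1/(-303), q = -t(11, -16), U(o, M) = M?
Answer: 323/303 ≈ 1.0660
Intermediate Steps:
t(m, u) = 0 (t(m, u) = 0² = 0)
q = 0 (q = -1*0 = 0)
H = -1/303 ≈ -0.0033003
H*(-323 + q) = -(-323 + 0)/303 = -1/303*(-323) = 323/303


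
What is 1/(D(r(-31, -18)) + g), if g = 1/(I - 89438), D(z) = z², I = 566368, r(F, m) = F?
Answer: 476930/458329731 ≈ 0.0010406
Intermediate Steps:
g = 1/476930 (g = 1/(566368 - 89438) = 1/476930 ≈ 2.0967e-6)
1/(D(r(-31, -18)) + g) = 1/((-31)² + 1/476930) = 1/(961 + 1/476930) = 1/(458329731/476930) = 476930/458329731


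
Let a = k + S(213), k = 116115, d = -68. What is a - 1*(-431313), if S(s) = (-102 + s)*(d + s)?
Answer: 563523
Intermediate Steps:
S(s) = (-102 + s)*(-68 + s)
a = 132210 (a = 116115 + (6936 + 213² - 170*213) = 116115 + (6936 + 45369 - 36210) = 116115 + 16095 = 132210)
a - 1*(-431313) = 132210 - 1*(-431313) = 132210 + 431313 = 563523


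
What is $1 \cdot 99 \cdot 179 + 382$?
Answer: $18103$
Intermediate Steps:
$1 \cdot 99 \cdot 179 + 382 = 99 \cdot 179 + 382 = 17721 + 382 = 18103$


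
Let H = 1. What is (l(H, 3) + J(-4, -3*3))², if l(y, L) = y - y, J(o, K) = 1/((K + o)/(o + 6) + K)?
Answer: 4/961 ≈ 0.0041623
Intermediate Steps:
J(o, K) = 1/(K + (K + o)/(6 + o)) (J(o, K) = 1/((K + o)/(6 + o) + K) = 1/(K + (K + o)/(6 + o)))
l(y, L) = 0
(l(H, 3) + J(-4, -3*3))² = (0 + (6 - 4)/(-4 + 7*(-3*3) - 3*3*(-4)))² = (0 + 2/(-4 + 7*(-9) - 9*(-4)))² = (0 + 2/(-4 - 63 + 36))² = (0 + 2/(-31))² = (0 - 1/31*2)² = (0 - 2/31)² = (-2/31)² = 4/961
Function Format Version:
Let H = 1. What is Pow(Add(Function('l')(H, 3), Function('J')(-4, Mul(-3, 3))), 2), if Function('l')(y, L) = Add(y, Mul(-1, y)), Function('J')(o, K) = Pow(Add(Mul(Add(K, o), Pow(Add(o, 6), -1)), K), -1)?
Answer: Rational(4, 961) ≈ 0.0041623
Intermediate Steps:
Function('J')(o, K) = Pow(Add(K, Mul(Pow(Add(6, o), -1), Add(K, o))), -1) (Function('J')(o, K) = Pow(Add(Mul(Add(K, o), Pow(Add(6, o), -1)), K), -1) = Pow(Add(Mul(Pow(Add(6, o), -1), Add(K, o)), K), -1) = Pow(Add(K, Mul(Pow(Add(6, o), -1), Add(K, o))), -1))
Function('l')(y, L) = 0
Pow(Add(Function('l')(H, 3), Function('J')(-4, Mul(-3, 3))), 2) = Pow(Add(0, Mul(Pow(Add(-4, Mul(7, Mul(-3, 3)), Mul(Mul(-3, 3), -4)), -1), Add(6, -4))), 2) = Pow(Add(0, Mul(Pow(Add(-4, Mul(7, -9), Mul(-9, -4)), -1), 2)), 2) = Pow(Add(0, Mul(Pow(Add(-4, -63, 36), -1), 2)), 2) = Pow(Add(0, Mul(Pow(-31, -1), 2)), 2) = Pow(Add(0, Mul(Rational(-1, 31), 2)), 2) = Pow(Add(0, Rational(-2, 31)), 2) = Pow(Rational(-2, 31), 2) = Rational(4, 961)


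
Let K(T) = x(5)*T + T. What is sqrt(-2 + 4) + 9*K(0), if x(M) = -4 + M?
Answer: sqrt(2) ≈ 1.4142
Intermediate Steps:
K(T) = 2*T (K(T) = (-4 + 5)*T + T = 1*T + T = T + T = 2*T)
sqrt(-2 + 4) + 9*K(0) = sqrt(-2 + 4) + 9*(2*0) = sqrt(2) + 9*0 = sqrt(2) + 0 = sqrt(2)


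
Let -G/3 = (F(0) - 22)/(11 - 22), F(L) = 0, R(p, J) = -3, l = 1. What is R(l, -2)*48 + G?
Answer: -150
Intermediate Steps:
G = -6 (G = -3*(0 - 22)/(11 - 22) = -(-66)/(-11) = -(-66)*(-1)/11 = -3*2 = -6)
R(l, -2)*48 + G = -3*48 - 6 = -144 - 6 = -150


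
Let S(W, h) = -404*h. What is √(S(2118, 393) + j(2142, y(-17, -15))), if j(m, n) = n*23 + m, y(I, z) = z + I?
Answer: I*√157366 ≈ 396.69*I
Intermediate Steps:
y(I, z) = I + z
j(m, n) = m + 23*n (j(m, n) = 23*n + m = m + 23*n)
√(S(2118, 393) + j(2142, y(-17, -15))) = √(-404*393 + (2142 + 23*(-17 - 15))) = √(-158772 + (2142 + 23*(-32))) = √(-158772 + (2142 - 736)) = √(-158772 + 1406) = √(-157366) = I*√157366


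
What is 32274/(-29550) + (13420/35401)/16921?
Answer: -3222064213159/2950175080925 ≈ -1.0922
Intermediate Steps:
32274/(-29550) + (13420/35401)/16921 = 32274*(-1/29550) + (13420*(1/35401))*(1/16921) = -5379/4925 + (13420/35401)*(1/16921) = -5379/4925 + 13420/599020321 = -3222064213159/2950175080925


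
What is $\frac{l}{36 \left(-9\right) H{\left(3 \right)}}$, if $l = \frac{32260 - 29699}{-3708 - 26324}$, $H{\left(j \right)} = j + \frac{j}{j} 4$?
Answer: $\frac{2561}{68112576} \approx 3.76 \cdot 10^{-5}$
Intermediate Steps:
$H{\left(j \right)} = 4 + j$ ($H{\left(j \right)} = j + 1 \cdot 4 = j + 4 = 4 + j$)
$l = - \frac{2561}{30032}$ ($l = \frac{2561}{-30032} = 2561 \left(- \frac{1}{30032}\right) = - \frac{2561}{30032} \approx -0.085276$)
$\frac{l}{36 \left(-9\right) H{\left(3 \right)}} = - \frac{2561}{30032 \cdot 36 \left(-9\right) \left(4 + 3\right)} = - \frac{2561}{30032 \left(\left(-324\right) 7\right)} = - \frac{2561}{30032 \left(-2268\right)} = \left(- \frac{2561}{30032}\right) \left(- \frac{1}{2268}\right) = \frac{2561}{68112576}$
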